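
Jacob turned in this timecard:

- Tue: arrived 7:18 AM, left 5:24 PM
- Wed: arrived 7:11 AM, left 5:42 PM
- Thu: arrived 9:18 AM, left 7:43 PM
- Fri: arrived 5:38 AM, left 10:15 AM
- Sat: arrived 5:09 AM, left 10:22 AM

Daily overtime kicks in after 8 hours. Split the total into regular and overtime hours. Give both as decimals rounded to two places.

Tue: 7:18 AM–5:24 PM = 10 h 6 min
Wed: 7:11 AM–5:42 PM = 10 h 31 min
Thu: 9:18 AM–7:43 PM = 10 h 25 min
Fri: 5:38 AM–10:15 AM = 4 h 37 min
Sat: 5:09 AM–10:22 AM = 5 h 13 min
Tue reg 8 h 0 min / OT 2 h 6 min; Wed reg 8 h 0 min / OT 2 h 31 min; Thu reg 8 h 0 min / OT 2 h 25 min; Fri reg 4 h 37 min / OT 0 h 0 min; Sat reg 5 h 13 min / OT 0 h 0 min.
Totals: regular 33 h 50 min, overtime 7 h 2 min.

Regular 33.83 hours, overtime 7.03 hours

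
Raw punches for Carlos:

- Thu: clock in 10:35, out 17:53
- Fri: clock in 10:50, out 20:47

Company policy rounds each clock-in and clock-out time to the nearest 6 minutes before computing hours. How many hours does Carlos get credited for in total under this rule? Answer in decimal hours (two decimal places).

Thu: in 10:35→10:36, out 17:53→17:54; 7 h 18 min
Fri: in 10:50→10:48, out 20:47→20:48; 10 h 0 min
Total credited: 17 h 18 min.

17.30 hours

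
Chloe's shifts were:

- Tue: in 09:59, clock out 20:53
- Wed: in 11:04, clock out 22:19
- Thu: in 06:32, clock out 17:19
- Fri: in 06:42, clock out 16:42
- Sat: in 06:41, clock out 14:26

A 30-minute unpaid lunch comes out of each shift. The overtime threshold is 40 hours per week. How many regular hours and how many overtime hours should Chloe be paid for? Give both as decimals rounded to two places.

Tue: 09:59–20:53 = 10 h 54 min; less 30 min break → 10 h 24 min
Wed: 11:04–22:19 = 11 h 15 min; less 30 min break → 10 h 45 min
Thu: 06:32–17:19 = 10 h 47 min; less 30 min break → 10 h 17 min
Fri: 06:42–16:42 = 10 h 0 min; less 30 min break → 9 h 30 min
Sat: 06:41–14:26 = 7 h 45 min; less 30 min break → 7 h 15 min
Total worked: 48 h 11 min = 48.18 h.
Threshold 40 h → overtime 8 h 11 min, regular 40 h 0 min.

Regular 40.00 hours, overtime 8.18 hours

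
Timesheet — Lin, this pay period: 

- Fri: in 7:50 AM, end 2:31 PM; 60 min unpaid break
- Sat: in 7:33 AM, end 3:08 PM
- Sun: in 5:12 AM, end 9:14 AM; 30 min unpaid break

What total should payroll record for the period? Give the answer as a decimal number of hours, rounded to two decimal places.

16.80 hours

Fri: 7:50 AM–2:31 PM = 6 h 41 min; less 60 min break → 5 h 41 min
Sat: 7:33 AM–3:08 PM = 7 h 35 min
Sun: 5:12 AM–9:14 AM = 4 h 2 min; less 30 min break → 3 h 32 min
Total: 5 h 41 min + 7 h 35 min + 3 h 32 min = 16 h 48 min.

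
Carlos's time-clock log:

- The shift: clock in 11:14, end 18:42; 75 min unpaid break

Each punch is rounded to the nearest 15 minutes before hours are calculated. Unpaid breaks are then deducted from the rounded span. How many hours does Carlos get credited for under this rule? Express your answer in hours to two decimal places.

The shift: in 11:14→11:15, out 18:42→18:45; 7 h 30 min − 75 min = 6 h 15 min

6.25 hours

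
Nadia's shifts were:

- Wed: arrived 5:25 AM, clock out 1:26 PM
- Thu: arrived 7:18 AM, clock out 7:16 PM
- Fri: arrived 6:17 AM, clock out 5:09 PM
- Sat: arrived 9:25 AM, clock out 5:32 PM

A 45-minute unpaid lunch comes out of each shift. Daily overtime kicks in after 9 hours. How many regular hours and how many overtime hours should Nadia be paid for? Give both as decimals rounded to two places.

Wed: 5:25 AM–1:26 PM = 8 h 1 min; less 45 min break → 7 h 16 min
Thu: 7:18 AM–7:16 PM = 11 h 58 min; less 45 min break → 11 h 13 min
Fri: 6:17 AM–5:09 PM = 10 h 52 min; less 45 min break → 10 h 7 min
Sat: 9:25 AM–5:32 PM = 8 h 7 min; less 45 min break → 7 h 22 min
Wed reg 7 h 16 min / OT 0 h 0 min; Thu reg 9 h 0 min / OT 2 h 13 min; Fri reg 9 h 0 min / OT 1 h 7 min; Sat reg 7 h 22 min / OT 0 h 0 min.
Totals: regular 32 h 38 min, overtime 3 h 20 min.

Regular 32.63 hours, overtime 3.33 hours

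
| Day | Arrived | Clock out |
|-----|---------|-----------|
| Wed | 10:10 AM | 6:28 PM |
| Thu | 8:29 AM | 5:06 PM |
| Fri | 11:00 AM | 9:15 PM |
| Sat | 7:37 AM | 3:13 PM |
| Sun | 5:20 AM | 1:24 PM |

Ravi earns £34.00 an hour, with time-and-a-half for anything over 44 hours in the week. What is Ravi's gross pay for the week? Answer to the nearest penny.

Wed: 10:10 AM–6:28 PM = 8 h 18 min
Thu: 8:29 AM–5:06 PM = 8 h 37 min
Fri: 11:00 AM–9:15 PM = 10 h 15 min
Sat: 7:37 AM–3:13 PM = 7 h 36 min
Sun: 5:20 AM–1:24 PM = 8 h 4 min
Total worked: 42 h 50 min = 2570 min.
Regular 42 h 50 min = 2570 min at £34.00/h; overtime 0 h 0 min = 0 min at £51.00/h.
Pay = (2570 × £34.00 + 0 × £51.00) ÷ 60 = £1456.33.

£1456.33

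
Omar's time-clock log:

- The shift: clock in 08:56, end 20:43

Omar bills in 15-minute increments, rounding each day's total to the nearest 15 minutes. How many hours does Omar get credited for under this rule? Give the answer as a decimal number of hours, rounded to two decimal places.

11.75 hours

The shift: 08:56–20:43 = 11 h 47 min → rounds to 11 h 45 min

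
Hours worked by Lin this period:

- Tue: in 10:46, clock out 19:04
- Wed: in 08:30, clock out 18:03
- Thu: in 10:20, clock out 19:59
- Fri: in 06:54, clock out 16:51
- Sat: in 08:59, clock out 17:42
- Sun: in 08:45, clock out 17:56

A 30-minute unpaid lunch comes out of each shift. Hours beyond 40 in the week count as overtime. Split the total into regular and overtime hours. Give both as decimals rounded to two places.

Regular 40.00 hours, overtime 12.35 hours

Tue: 10:46–19:04 = 8 h 18 min; less 30 min break → 7 h 48 min
Wed: 08:30–18:03 = 9 h 33 min; less 30 min break → 9 h 3 min
Thu: 10:20–19:59 = 9 h 39 min; less 30 min break → 9 h 9 min
Fri: 06:54–16:51 = 9 h 57 min; less 30 min break → 9 h 27 min
Sat: 08:59–17:42 = 8 h 43 min; less 30 min break → 8 h 13 min
Sun: 08:45–17:56 = 9 h 11 min; less 30 min break → 8 h 41 min
Total worked: 52 h 21 min = 52.35 h.
Threshold 40 h → overtime 12 h 21 min, regular 40 h 0 min.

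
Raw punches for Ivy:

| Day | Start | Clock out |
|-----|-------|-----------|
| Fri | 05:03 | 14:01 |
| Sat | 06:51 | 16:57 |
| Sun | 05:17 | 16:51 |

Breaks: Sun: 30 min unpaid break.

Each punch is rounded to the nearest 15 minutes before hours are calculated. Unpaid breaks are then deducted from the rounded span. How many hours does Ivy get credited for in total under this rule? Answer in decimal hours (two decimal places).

Fri: in 05:03→05:00, out 14:01→14:00; 9 h 0 min
Sat: in 06:51→06:45, out 16:57→17:00; 10 h 15 min
Sun: in 05:17→05:15, out 16:51→16:45; 11 h 30 min − 30 min = 11 h 0 min
Total credited: 30 h 15 min.

30.25 hours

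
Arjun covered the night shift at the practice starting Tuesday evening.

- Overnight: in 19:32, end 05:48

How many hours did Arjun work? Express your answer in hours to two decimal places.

10.27 hours

Overnight: 19:32 → midnight = 4 h 28 min; midnight → 05:48 = 5 h 48 min; span 10 h 16 min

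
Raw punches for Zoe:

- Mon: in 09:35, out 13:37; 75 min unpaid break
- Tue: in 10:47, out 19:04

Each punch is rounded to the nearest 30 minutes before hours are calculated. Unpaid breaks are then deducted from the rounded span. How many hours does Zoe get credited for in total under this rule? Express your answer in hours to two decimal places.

10.75 hours

Mon: in 09:35→09:30, out 13:37→13:30; 4 h 0 min − 75 min = 2 h 45 min
Tue: in 10:47→11:00, out 19:04→19:00; 8 h 0 min
Total credited: 10 h 45 min.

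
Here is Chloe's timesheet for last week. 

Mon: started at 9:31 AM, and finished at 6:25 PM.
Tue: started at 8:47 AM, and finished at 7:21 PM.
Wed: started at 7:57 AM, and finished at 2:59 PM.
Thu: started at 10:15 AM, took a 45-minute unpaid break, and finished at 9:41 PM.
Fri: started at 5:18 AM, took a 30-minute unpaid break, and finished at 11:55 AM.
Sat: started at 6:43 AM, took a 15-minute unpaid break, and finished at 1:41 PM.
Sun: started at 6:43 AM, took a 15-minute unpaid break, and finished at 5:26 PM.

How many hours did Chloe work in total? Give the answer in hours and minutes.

60 h 29 min

Mon: 9:31 AM–6:25 PM = 8 h 54 min
Tue: 8:47 AM–7:21 PM = 10 h 34 min
Wed: 7:57 AM–2:59 PM = 7 h 2 min
Thu: 10:15 AM–9:41 PM = 11 h 26 min; less 45 min break → 10 h 41 min
Fri: 5:18 AM–11:55 AM = 6 h 37 min; less 30 min break → 6 h 7 min
Sat: 6:43 AM–1:41 PM = 6 h 58 min; less 15 min break → 6 h 43 min
Sun: 6:43 AM–5:26 PM = 10 h 43 min; less 15 min break → 10 h 28 min
Total: 8 h 54 min + 10 h 34 min + 7 h 2 min + 10 h 41 min + 6 h 7 min + 6 h 43 min + 10 h 28 min = 60 h 29 min.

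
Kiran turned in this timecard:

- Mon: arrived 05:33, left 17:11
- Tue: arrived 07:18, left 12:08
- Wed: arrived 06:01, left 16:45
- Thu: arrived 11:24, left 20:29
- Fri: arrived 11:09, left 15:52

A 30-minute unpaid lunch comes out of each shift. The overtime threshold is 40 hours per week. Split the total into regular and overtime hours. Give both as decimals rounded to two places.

Regular 38.50 hours, overtime 0.00 hours

Mon: 05:33–17:11 = 11 h 38 min; less 30 min break → 11 h 8 min
Tue: 07:18–12:08 = 4 h 50 min; less 30 min break → 4 h 20 min
Wed: 06:01–16:45 = 10 h 44 min; less 30 min break → 10 h 14 min
Thu: 11:24–20:29 = 9 h 5 min; less 30 min break → 8 h 35 min
Fri: 11:09–15:52 = 4 h 43 min; less 30 min break → 4 h 13 min
Total worked: 38 h 30 min = 38.50 h.
Threshold 40 h → overtime 0 h 0 min, regular 38 h 30 min.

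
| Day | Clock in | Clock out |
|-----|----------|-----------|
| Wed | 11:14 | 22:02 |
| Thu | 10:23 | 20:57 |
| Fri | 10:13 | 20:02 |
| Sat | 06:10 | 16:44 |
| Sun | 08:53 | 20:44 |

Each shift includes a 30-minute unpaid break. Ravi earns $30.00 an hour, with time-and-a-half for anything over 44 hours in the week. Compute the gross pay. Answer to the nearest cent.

Wed: 11:14–22:02 = 10 h 48 min; less 30 min break → 10 h 18 min
Thu: 10:23–20:57 = 10 h 34 min; less 30 min break → 10 h 4 min
Fri: 10:13–20:02 = 9 h 49 min; less 30 min break → 9 h 19 min
Sat: 06:10–16:44 = 10 h 34 min; less 30 min break → 10 h 4 min
Sun: 08:53–20:44 = 11 h 51 min; less 30 min break → 11 h 21 min
Total worked: 51 h 6 min = 3066 min.
Regular 44 h 0 min = 2640 min at $30.00/h; overtime 7 h 6 min = 426 min at $45.00/h.
Pay = (2640 × $30.00 + 426 × $45.00) ÷ 60 = $1639.50.

$1639.50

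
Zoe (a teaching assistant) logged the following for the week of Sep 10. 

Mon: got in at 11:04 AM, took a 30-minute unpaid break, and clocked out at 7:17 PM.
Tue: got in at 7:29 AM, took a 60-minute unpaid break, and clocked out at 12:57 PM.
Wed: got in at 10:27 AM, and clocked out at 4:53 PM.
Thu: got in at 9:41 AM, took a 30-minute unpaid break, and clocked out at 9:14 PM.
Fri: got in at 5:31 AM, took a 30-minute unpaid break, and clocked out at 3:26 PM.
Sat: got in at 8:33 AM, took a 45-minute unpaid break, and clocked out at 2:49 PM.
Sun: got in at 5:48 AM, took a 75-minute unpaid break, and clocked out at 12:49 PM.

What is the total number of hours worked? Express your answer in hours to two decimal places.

50.37 hours

Mon: 11:04 AM–7:17 PM = 8 h 13 min; less 30 min break → 7 h 43 min
Tue: 7:29 AM–12:57 PM = 5 h 28 min; less 60 min break → 4 h 28 min
Wed: 10:27 AM–4:53 PM = 6 h 26 min
Thu: 9:41 AM–9:14 PM = 11 h 33 min; less 30 min break → 11 h 3 min
Fri: 5:31 AM–3:26 PM = 9 h 55 min; less 30 min break → 9 h 25 min
Sat: 8:33 AM–2:49 PM = 6 h 16 min; less 45 min break → 5 h 31 min
Sun: 5:48 AM–12:49 PM = 7 h 1 min; less 75 min break → 5 h 46 min
Total: 7 h 43 min + 4 h 28 min + 6 h 26 min + 11 h 3 min + 9 h 25 min + 5 h 31 min + 5 h 46 min = 50 h 22 min.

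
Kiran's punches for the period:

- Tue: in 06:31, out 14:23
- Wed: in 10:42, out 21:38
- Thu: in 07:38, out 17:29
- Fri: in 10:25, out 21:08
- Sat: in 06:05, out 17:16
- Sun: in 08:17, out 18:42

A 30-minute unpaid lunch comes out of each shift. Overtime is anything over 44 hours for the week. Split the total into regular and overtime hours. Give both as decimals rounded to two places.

Regular 44.00 hours, overtime 13.97 hours

Tue: 06:31–14:23 = 7 h 52 min; less 30 min break → 7 h 22 min
Wed: 10:42–21:38 = 10 h 56 min; less 30 min break → 10 h 26 min
Thu: 07:38–17:29 = 9 h 51 min; less 30 min break → 9 h 21 min
Fri: 10:25–21:08 = 10 h 43 min; less 30 min break → 10 h 13 min
Sat: 06:05–17:16 = 11 h 11 min; less 30 min break → 10 h 41 min
Sun: 08:17–18:42 = 10 h 25 min; less 30 min break → 9 h 55 min
Total worked: 57 h 58 min = 57.97 h.
Threshold 44 h → overtime 13 h 58 min, regular 44 h 0 min.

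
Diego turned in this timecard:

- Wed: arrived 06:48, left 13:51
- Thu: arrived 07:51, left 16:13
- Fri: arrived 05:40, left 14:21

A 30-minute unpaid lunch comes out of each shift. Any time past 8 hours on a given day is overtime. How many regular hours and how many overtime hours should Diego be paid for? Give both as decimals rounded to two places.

Regular 22.42 hours, overtime 0.18 hours

Wed: 06:48–13:51 = 7 h 3 min; less 30 min break → 6 h 33 min
Thu: 07:51–16:13 = 8 h 22 min; less 30 min break → 7 h 52 min
Fri: 05:40–14:21 = 8 h 41 min; less 30 min break → 8 h 11 min
Wed reg 6 h 33 min / OT 0 h 0 min; Thu reg 7 h 52 min / OT 0 h 0 min; Fri reg 8 h 0 min / OT 0 h 11 min.
Totals: regular 22 h 25 min, overtime 0 h 11 min.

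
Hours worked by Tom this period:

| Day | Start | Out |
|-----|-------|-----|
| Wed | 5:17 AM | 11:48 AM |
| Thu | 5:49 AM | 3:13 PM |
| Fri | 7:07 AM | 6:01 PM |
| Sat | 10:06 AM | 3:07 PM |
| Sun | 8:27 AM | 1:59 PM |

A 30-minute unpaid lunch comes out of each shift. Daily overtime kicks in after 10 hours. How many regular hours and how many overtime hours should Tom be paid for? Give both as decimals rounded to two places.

Regular 34.47 hours, overtime 0.40 hours

Wed: 5:17 AM–11:48 AM = 6 h 31 min; less 30 min break → 6 h 1 min
Thu: 5:49 AM–3:13 PM = 9 h 24 min; less 30 min break → 8 h 54 min
Fri: 7:07 AM–6:01 PM = 10 h 54 min; less 30 min break → 10 h 24 min
Sat: 10:06 AM–3:07 PM = 5 h 1 min; less 30 min break → 4 h 31 min
Sun: 8:27 AM–1:59 PM = 5 h 32 min; less 30 min break → 5 h 2 min
Wed reg 6 h 1 min / OT 0 h 0 min; Thu reg 8 h 54 min / OT 0 h 0 min; Fri reg 10 h 0 min / OT 0 h 24 min; Sat reg 4 h 31 min / OT 0 h 0 min; Sun reg 5 h 2 min / OT 0 h 0 min.
Totals: regular 34 h 28 min, overtime 0 h 24 min.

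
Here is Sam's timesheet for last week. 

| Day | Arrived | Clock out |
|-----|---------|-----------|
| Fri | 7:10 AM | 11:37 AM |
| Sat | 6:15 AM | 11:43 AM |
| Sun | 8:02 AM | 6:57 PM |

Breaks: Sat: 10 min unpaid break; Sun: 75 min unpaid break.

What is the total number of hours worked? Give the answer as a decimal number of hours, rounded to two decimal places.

Fri: 7:10 AM–11:37 AM = 4 h 27 min
Sat: 6:15 AM–11:43 AM = 5 h 28 min; less 10 min break → 5 h 18 min
Sun: 8:02 AM–6:57 PM = 10 h 55 min; less 75 min break → 9 h 40 min
Total: 4 h 27 min + 5 h 18 min + 9 h 40 min = 19 h 25 min.

19.42 hours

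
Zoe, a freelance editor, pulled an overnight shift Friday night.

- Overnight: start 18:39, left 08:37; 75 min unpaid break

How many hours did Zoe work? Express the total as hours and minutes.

12 h 43 min

Overnight: 18:39 → midnight = 5 h 21 min; midnight → 08:37 = 8 h 37 min; span 13 h 58 min; less 75 min break → 12 h 43 min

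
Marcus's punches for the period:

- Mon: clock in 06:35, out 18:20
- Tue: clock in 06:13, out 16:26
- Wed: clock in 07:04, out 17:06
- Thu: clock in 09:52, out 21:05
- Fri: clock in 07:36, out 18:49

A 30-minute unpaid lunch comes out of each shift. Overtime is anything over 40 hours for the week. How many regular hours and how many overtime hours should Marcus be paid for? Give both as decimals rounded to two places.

Regular 40.00 hours, overtime 11.93 hours

Mon: 06:35–18:20 = 11 h 45 min; less 30 min break → 11 h 15 min
Tue: 06:13–16:26 = 10 h 13 min; less 30 min break → 9 h 43 min
Wed: 07:04–17:06 = 10 h 2 min; less 30 min break → 9 h 32 min
Thu: 09:52–21:05 = 11 h 13 min; less 30 min break → 10 h 43 min
Fri: 07:36–18:49 = 11 h 13 min; less 30 min break → 10 h 43 min
Total worked: 51 h 56 min = 51.93 h.
Threshold 40 h → overtime 11 h 56 min, regular 40 h 0 min.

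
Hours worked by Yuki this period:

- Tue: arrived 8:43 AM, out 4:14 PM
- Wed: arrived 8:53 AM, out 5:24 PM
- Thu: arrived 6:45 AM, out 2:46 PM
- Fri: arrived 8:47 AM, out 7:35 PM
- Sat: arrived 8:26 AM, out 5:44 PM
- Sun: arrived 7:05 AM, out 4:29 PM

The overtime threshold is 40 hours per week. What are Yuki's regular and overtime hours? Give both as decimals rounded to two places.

Regular 40.00 hours, overtime 13.55 hours

Tue: 8:43 AM–4:14 PM = 7 h 31 min
Wed: 8:53 AM–5:24 PM = 8 h 31 min
Thu: 6:45 AM–2:46 PM = 8 h 1 min
Fri: 8:47 AM–7:35 PM = 10 h 48 min
Sat: 8:26 AM–5:44 PM = 9 h 18 min
Sun: 7:05 AM–4:29 PM = 9 h 24 min
Total worked: 53 h 33 min = 53.55 h.
Threshold 40 h → overtime 13 h 33 min, regular 40 h 0 min.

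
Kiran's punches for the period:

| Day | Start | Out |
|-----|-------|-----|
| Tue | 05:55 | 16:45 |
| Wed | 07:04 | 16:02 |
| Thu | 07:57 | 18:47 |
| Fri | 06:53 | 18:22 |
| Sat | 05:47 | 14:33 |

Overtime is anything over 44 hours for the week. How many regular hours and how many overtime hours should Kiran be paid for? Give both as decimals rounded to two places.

Tue: 05:55–16:45 = 10 h 50 min
Wed: 07:04–16:02 = 8 h 58 min
Thu: 07:57–18:47 = 10 h 50 min
Fri: 06:53–18:22 = 11 h 29 min
Sat: 05:47–14:33 = 8 h 46 min
Total worked: 50 h 53 min = 50.88 h.
Threshold 44 h → overtime 6 h 53 min, regular 44 h 0 min.

Regular 44.00 hours, overtime 6.88 hours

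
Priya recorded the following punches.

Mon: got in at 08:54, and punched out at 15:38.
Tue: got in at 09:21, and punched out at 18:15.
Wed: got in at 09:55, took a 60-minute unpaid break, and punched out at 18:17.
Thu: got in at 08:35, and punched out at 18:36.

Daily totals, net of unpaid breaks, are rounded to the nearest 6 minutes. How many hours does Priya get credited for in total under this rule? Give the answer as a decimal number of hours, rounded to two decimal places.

Mon: 08:54–15:38 = 6 h 44 min → rounds to 6 h 42 min
Tue: 09:21–18:15 = 8 h 54 min → rounds to 8 h 54 min
Wed: 09:55–18:17 = 8 h 22 min − 60 min = 7 h 22 min → rounds to 7 h 24 min
Thu: 08:35–18:36 = 10 h 1 min → rounds to 10 h 0 min
Total credited: 33 h 0 min.

33.00 hours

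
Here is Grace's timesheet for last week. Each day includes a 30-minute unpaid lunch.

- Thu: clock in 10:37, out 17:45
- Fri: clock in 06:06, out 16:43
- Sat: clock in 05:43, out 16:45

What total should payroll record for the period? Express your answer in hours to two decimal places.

27.28 hours

Thu: 10:37–17:45 = 7 h 8 min; less 30 min break → 6 h 38 min
Fri: 06:06–16:43 = 10 h 37 min; less 30 min break → 10 h 7 min
Sat: 05:43–16:45 = 11 h 2 min; less 30 min break → 10 h 32 min
Total: 6 h 38 min + 10 h 7 min + 10 h 32 min = 27 h 17 min.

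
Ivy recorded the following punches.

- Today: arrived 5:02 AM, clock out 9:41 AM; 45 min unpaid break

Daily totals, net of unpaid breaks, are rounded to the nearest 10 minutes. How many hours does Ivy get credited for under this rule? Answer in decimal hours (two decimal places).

3.83 hours

Today: 5:02 AM–9:41 AM = 4 h 39 min − 45 min = 3 h 54 min → rounds to 3 h 50 min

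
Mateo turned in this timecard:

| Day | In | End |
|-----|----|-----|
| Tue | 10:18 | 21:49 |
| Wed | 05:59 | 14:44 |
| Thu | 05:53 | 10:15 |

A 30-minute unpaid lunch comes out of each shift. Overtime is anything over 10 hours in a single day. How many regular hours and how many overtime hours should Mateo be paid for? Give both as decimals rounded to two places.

Tue: 10:18–21:49 = 11 h 31 min; less 30 min break → 11 h 1 min
Wed: 05:59–14:44 = 8 h 45 min; less 30 min break → 8 h 15 min
Thu: 05:53–10:15 = 4 h 22 min; less 30 min break → 3 h 52 min
Tue reg 10 h 0 min / OT 1 h 1 min; Wed reg 8 h 15 min / OT 0 h 0 min; Thu reg 3 h 52 min / OT 0 h 0 min.
Totals: regular 22 h 7 min, overtime 1 h 1 min.

Regular 22.12 hours, overtime 1.02 hours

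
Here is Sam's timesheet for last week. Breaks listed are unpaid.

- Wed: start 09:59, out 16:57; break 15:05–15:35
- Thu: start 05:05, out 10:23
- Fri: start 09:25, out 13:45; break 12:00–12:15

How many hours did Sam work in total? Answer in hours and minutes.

15 h 51 min

Wed: 09:59–16:57 = 6 h 58 min; less 30 min break → 6 h 28 min
Thu: 05:05–10:23 = 5 h 18 min
Fri: 09:25–13:45 = 4 h 20 min; less 15 min break → 4 h 5 min
Total: 6 h 28 min + 5 h 18 min + 4 h 5 min = 15 h 51 min.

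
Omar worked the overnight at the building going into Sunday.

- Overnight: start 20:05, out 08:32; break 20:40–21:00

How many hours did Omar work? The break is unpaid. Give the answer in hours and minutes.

Overnight: 20:05 → midnight = 3 h 55 min; midnight → 08:32 = 8 h 32 min; span 12 h 27 min; less 20 min break → 12 h 7 min

12 h 7 min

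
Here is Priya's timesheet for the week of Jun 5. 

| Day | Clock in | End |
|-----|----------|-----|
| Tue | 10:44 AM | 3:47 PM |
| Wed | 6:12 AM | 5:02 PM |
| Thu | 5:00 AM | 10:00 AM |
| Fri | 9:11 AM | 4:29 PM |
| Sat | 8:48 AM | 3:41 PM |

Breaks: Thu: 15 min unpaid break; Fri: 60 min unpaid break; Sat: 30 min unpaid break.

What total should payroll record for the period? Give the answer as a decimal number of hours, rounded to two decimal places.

33.32 hours

Tue: 10:44 AM–3:47 PM = 5 h 3 min
Wed: 6:12 AM–5:02 PM = 10 h 50 min
Thu: 5:00 AM–10:00 AM = 5 h 0 min; less 15 min break → 4 h 45 min
Fri: 9:11 AM–4:29 PM = 7 h 18 min; less 60 min break → 6 h 18 min
Sat: 8:48 AM–3:41 PM = 6 h 53 min; less 30 min break → 6 h 23 min
Total: 5 h 3 min + 10 h 50 min + 4 h 45 min + 6 h 18 min + 6 h 23 min = 33 h 19 min.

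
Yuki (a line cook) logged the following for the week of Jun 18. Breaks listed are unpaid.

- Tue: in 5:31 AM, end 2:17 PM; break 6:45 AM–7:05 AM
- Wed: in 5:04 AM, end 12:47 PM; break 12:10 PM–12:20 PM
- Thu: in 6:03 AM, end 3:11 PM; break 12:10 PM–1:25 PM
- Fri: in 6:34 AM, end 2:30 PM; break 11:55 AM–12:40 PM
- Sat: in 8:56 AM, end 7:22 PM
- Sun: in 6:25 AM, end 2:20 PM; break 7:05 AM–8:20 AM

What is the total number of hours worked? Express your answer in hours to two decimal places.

Tue: 5:31 AM–2:17 PM = 8 h 46 min; less 20 min break → 8 h 26 min
Wed: 5:04 AM–12:47 PM = 7 h 43 min; less 10 min break → 7 h 33 min
Thu: 6:03 AM–3:11 PM = 9 h 8 min; less 75 min break → 7 h 53 min
Fri: 6:34 AM–2:30 PM = 7 h 56 min; less 45 min break → 7 h 11 min
Sat: 8:56 AM–7:22 PM = 10 h 26 min
Sun: 6:25 AM–2:20 PM = 7 h 55 min; less 75 min break → 6 h 40 min
Total: 8 h 26 min + 7 h 33 min + 7 h 53 min + 7 h 11 min + 10 h 26 min + 6 h 40 min = 48 h 9 min.

48.15 hours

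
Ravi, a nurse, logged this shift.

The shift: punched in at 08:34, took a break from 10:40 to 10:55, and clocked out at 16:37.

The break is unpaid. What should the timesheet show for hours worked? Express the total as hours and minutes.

The shift: 08:34–16:37 = 8 h 3 min; less 15 min break → 7 h 48 min

7 h 48 min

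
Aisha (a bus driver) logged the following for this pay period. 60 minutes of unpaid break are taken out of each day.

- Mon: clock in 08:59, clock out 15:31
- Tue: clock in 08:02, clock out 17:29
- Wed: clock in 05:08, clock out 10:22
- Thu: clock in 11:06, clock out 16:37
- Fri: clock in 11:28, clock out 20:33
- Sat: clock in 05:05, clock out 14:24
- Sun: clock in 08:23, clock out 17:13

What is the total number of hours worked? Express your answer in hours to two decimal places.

46.97 hours

Mon: 08:59–15:31 = 6 h 32 min; less 60 min break → 5 h 32 min
Tue: 08:02–17:29 = 9 h 27 min; less 60 min break → 8 h 27 min
Wed: 05:08–10:22 = 5 h 14 min; less 60 min break → 4 h 14 min
Thu: 11:06–16:37 = 5 h 31 min; less 60 min break → 4 h 31 min
Fri: 11:28–20:33 = 9 h 5 min; less 60 min break → 8 h 5 min
Sat: 05:05–14:24 = 9 h 19 min; less 60 min break → 8 h 19 min
Sun: 08:23–17:13 = 8 h 50 min; less 60 min break → 7 h 50 min
Total: 5 h 32 min + 8 h 27 min + 4 h 14 min + 4 h 31 min + 8 h 5 min + 8 h 19 min + 7 h 50 min = 46 h 58 min.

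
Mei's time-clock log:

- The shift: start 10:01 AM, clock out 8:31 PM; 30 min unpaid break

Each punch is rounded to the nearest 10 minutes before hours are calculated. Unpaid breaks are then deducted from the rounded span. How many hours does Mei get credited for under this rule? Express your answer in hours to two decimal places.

10.00 hours

The shift: in 10:01 AM→10:00 AM, out 8:31 PM→8:30 PM; 10 h 30 min − 30 min = 10 h 0 min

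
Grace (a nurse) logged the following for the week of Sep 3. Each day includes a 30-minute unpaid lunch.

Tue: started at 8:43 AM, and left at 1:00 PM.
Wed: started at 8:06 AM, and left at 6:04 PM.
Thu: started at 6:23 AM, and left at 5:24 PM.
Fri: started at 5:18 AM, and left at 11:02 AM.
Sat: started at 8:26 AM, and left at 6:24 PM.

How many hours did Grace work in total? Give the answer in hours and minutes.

38 h 28 min

Tue: 8:43 AM–1:00 PM = 4 h 17 min; less 30 min break → 3 h 47 min
Wed: 8:06 AM–6:04 PM = 9 h 58 min; less 30 min break → 9 h 28 min
Thu: 6:23 AM–5:24 PM = 11 h 1 min; less 30 min break → 10 h 31 min
Fri: 5:18 AM–11:02 AM = 5 h 44 min; less 30 min break → 5 h 14 min
Sat: 8:26 AM–6:24 PM = 9 h 58 min; less 30 min break → 9 h 28 min
Total: 3 h 47 min + 9 h 28 min + 10 h 31 min + 5 h 14 min + 9 h 28 min = 38 h 28 min.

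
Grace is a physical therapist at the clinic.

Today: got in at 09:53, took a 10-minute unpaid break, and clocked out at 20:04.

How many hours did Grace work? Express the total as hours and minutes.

Today: 09:53–20:04 = 10 h 11 min; less 10 min break → 10 h 1 min

10 h 1 min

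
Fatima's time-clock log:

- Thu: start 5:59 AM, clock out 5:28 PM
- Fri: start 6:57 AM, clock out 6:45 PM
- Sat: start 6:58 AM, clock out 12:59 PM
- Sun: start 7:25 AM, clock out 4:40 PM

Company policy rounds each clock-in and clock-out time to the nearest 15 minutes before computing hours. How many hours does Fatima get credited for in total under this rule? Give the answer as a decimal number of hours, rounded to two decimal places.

38.50 hours

Thu: in 5:59 AM→6:00 AM, out 5:28 PM→5:30 PM; 11 h 30 min
Fri: in 6:57 AM→7:00 AM, out 6:45 PM→6:45 PM; 11 h 45 min
Sat: in 6:58 AM→7:00 AM, out 12:59 PM→1:00 PM; 6 h 0 min
Sun: in 7:25 AM→7:30 AM, out 4:40 PM→4:45 PM; 9 h 15 min
Total credited: 38 h 30 min.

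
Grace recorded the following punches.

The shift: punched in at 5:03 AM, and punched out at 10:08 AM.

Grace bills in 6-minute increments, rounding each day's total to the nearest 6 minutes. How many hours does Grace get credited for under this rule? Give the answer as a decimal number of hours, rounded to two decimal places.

The shift: 5:03 AM–10:08 AM = 5 h 5 min → rounds to 5 h 6 min

5.10 hours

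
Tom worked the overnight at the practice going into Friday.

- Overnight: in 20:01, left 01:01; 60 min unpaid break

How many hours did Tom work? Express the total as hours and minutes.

Overnight: 20:01 → midnight = 3 h 59 min; midnight → 01:01 = 1 h 1 min; span 5 h 0 min; less 60 min break → 4 h 0 min

4 h 0 min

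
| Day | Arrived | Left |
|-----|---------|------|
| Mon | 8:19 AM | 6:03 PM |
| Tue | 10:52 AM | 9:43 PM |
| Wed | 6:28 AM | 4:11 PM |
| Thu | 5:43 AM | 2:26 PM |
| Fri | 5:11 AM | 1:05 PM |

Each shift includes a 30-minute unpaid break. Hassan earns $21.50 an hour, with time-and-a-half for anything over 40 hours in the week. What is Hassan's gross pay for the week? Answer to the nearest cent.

$1002.44

Mon: 8:19 AM–6:03 PM = 9 h 44 min; less 30 min break → 9 h 14 min
Tue: 10:52 AM–9:43 PM = 10 h 51 min; less 30 min break → 10 h 21 min
Wed: 6:28 AM–4:11 PM = 9 h 43 min; less 30 min break → 9 h 13 min
Thu: 5:43 AM–2:26 PM = 8 h 43 min; less 30 min break → 8 h 13 min
Fri: 5:11 AM–1:05 PM = 7 h 54 min; less 30 min break → 7 h 24 min
Total worked: 44 h 25 min = 2665 min.
Regular 40 h 0 min = 2400 min at $21.50/h; overtime 4 h 25 min = 265 min at $32.25/h.
Pay = (2400 × $21.50 + 265 × $32.25) ÷ 60 = $1002.44.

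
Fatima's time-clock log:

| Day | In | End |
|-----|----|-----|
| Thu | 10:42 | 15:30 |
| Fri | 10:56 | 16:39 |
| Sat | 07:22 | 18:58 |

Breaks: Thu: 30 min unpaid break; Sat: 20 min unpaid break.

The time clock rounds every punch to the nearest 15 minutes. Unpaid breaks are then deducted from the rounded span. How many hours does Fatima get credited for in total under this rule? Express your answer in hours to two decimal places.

Thu: in 10:42→10:45, out 15:30→15:30; 4 h 45 min − 30 min = 4 h 15 min
Fri: in 10:56→11:00, out 16:39→16:45; 5 h 45 min
Sat: in 07:22→07:15, out 18:58→19:00; 11 h 45 min − 20 min = 11 h 25 min
Total credited: 21 h 25 min.

21.42 hours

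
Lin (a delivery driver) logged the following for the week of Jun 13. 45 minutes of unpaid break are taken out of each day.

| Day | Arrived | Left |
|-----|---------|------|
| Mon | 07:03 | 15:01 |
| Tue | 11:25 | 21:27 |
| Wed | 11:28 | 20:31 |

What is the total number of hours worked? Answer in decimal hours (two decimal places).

24.80 hours

Mon: 07:03–15:01 = 7 h 58 min; less 45 min break → 7 h 13 min
Tue: 11:25–21:27 = 10 h 2 min; less 45 min break → 9 h 17 min
Wed: 11:28–20:31 = 9 h 3 min; less 45 min break → 8 h 18 min
Total: 7 h 13 min + 9 h 17 min + 8 h 18 min = 24 h 48 min.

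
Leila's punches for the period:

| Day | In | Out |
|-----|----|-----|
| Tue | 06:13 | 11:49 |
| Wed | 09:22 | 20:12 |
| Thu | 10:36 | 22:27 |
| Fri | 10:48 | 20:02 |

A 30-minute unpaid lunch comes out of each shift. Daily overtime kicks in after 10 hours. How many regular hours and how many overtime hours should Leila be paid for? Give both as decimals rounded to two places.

Tue: 06:13–11:49 = 5 h 36 min; less 30 min break → 5 h 6 min
Wed: 09:22–20:12 = 10 h 50 min; less 30 min break → 10 h 20 min
Thu: 10:36–22:27 = 11 h 51 min; less 30 min break → 11 h 21 min
Fri: 10:48–20:02 = 9 h 14 min; less 30 min break → 8 h 44 min
Tue reg 5 h 6 min / OT 0 h 0 min; Wed reg 10 h 0 min / OT 0 h 20 min; Thu reg 10 h 0 min / OT 1 h 21 min; Fri reg 8 h 44 min / OT 0 h 0 min.
Totals: regular 33 h 50 min, overtime 1 h 41 min.

Regular 33.83 hours, overtime 1.68 hours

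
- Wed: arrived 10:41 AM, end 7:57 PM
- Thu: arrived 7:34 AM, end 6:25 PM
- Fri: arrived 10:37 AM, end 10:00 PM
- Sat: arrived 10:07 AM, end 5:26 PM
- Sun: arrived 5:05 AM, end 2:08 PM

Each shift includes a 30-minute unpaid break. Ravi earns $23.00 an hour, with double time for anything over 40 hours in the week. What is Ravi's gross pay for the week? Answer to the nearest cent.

$1166.87

Wed: 10:41 AM–7:57 PM = 9 h 16 min; less 30 min break → 8 h 46 min
Thu: 7:34 AM–6:25 PM = 10 h 51 min; less 30 min break → 10 h 21 min
Fri: 10:37 AM–10:00 PM = 11 h 23 min; less 30 min break → 10 h 53 min
Sat: 10:07 AM–5:26 PM = 7 h 19 min; less 30 min break → 6 h 49 min
Sun: 5:05 AM–2:08 PM = 9 h 3 min; less 30 min break → 8 h 33 min
Total worked: 45 h 22 min = 2722 min.
Regular 40 h 0 min = 2400 min at $23.00/h; overtime 5 h 22 min = 322 min at $46.00/h.
Pay = (2400 × $23.00 + 322 × $46.00) ÷ 60 = $1166.87.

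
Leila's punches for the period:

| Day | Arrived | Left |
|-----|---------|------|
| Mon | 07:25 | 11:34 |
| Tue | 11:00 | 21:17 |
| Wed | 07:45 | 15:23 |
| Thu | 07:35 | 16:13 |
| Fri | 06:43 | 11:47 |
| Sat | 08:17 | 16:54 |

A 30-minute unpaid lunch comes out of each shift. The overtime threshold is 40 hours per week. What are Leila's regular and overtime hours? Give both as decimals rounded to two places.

Mon: 07:25–11:34 = 4 h 9 min; less 30 min break → 3 h 39 min
Tue: 11:00–21:17 = 10 h 17 min; less 30 min break → 9 h 47 min
Wed: 07:45–15:23 = 7 h 38 min; less 30 min break → 7 h 8 min
Thu: 07:35–16:13 = 8 h 38 min; less 30 min break → 8 h 8 min
Fri: 06:43–11:47 = 5 h 4 min; less 30 min break → 4 h 34 min
Sat: 08:17–16:54 = 8 h 37 min; less 30 min break → 8 h 7 min
Total worked: 41 h 23 min = 41.38 h.
Threshold 40 h → overtime 1 h 23 min, regular 40 h 0 min.

Regular 40.00 hours, overtime 1.38 hours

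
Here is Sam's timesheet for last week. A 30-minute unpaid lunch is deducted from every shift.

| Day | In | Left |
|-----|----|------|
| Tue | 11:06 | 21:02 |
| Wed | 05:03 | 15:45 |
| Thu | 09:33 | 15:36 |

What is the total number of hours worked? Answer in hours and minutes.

25 h 11 min

Tue: 11:06–21:02 = 9 h 56 min; less 30 min break → 9 h 26 min
Wed: 05:03–15:45 = 10 h 42 min; less 30 min break → 10 h 12 min
Thu: 09:33–15:36 = 6 h 3 min; less 30 min break → 5 h 33 min
Total: 9 h 26 min + 10 h 12 min + 5 h 33 min = 25 h 11 min.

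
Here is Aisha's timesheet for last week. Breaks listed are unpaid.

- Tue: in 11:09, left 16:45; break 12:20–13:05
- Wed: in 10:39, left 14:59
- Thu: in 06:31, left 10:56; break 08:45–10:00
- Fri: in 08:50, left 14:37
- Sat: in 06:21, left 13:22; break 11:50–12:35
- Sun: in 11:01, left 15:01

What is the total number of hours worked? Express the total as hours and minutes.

28 h 24 min

Tue: 11:09–16:45 = 5 h 36 min; less 45 min break → 4 h 51 min
Wed: 10:39–14:59 = 4 h 20 min
Thu: 06:31–10:56 = 4 h 25 min; less 75 min break → 3 h 10 min
Fri: 08:50–14:37 = 5 h 47 min
Sat: 06:21–13:22 = 7 h 1 min; less 45 min break → 6 h 16 min
Sun: 11:01–15:01 = 4 h 0 min
Total: 4 h 51 min + 4 h 20 min + 3 h 10 min + 5 h 47 min + 6 h 16 min + 4 h 0 min = 28 h 24 min.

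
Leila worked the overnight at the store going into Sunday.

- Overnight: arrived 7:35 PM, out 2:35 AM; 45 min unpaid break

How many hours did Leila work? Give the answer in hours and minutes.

6 h 15 min

Overnight: 7:35 PM → midnight = 4 h 25 min; midnight → 2:35 AM = 2 h 35 min; span 7 h 0 min; less 45 min break → 6 h 15 min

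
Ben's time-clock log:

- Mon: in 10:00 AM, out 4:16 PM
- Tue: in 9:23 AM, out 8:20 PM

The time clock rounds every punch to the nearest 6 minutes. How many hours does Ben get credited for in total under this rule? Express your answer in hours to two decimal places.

Mon: in 10:00 AM→10:00 AM, out 4:16 PM→4:18 PM; 6 h 18 min
Tue: in 9:23 AM→9:24 AM, out 8:20 PM→8:18 PM; 10 h 54 min
Total credited: 17 h 12 min.

17.20 hours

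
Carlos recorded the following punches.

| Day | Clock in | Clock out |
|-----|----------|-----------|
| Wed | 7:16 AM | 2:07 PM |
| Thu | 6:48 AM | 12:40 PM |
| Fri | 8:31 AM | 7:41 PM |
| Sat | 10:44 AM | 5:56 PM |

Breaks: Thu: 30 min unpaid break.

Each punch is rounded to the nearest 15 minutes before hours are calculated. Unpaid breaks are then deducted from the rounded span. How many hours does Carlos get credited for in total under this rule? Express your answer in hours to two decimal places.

30.75 hours

Wed: in 7:16 AM→7:15 AM, out 2:07 PM→2:00 PM; 6 h 45 min
Thu: in 6:48 AM→6:45 AM, out 12:40 PM→12:45 PM; 6 h 0 min − 30 min = 5 h 30 min
Fri: in 8:31 AM→8:30 AM, out 7:41 PM→7:45 PM; 11 h 15 min
Sat: in 10:44 AM→10:45 AM, out 5:56 PM→6:00 PM; 7 h 15 min
Total credited: 30 h 45 min.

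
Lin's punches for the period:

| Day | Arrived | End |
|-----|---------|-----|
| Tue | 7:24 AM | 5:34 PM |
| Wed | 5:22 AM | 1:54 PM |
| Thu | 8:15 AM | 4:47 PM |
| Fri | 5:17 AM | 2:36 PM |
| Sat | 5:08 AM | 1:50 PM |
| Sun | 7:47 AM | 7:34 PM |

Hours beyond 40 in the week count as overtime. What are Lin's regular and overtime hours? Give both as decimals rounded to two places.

Tue: 7:24 AM–5:34 PM = 10 h 10 min
Wed: 5:22 AM–1:54 PM = 8 h 32 min
Thu: 8:15 AM–4:47 PM = 8 h 32 min
Fri: 5:17 AM–2:36 PM = 9 h 19 min
Sat: 5:08 AM–1:50 PM = 8 h 42 min
Sun: 7:47 AM–7:34 PM = 11 h 47 min
Total worked: 57 h 2 min = 57.03 h.
Threshold 40 h → overtime 17 h 2 min, regular 40 h 0 min.

Regular 40.00 hours, overtime 17.03 hours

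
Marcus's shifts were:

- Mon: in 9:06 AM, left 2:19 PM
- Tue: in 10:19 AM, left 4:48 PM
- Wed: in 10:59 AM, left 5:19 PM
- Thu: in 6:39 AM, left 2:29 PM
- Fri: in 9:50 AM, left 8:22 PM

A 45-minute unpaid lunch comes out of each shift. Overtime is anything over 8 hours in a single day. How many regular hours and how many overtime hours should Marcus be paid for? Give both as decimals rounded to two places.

Mon: 9:06 AM–2:19 PM = 5 h 13 min; less 45 min break → 4 h 28 min
Tue: 10:19 AM–4:48 PM = 6 h 29 min; less 45 min break → 5 h 44 min
Wed: 10:59 AM–5:19 PM = 6 h 20 min; less 45 min break → 5 h 35 min
Thu: 6:39 AM–2:29 PM = 7 h 50 min; less 45 min break → 7 h 5 min
Fri: 9:50 AM–8:22 PM = 10 h 32 min; less 45 min break → 9 h 47 min
Mon reg 4 h 28 min / OT 0 h 0 min; Tue reg 5 h 44 min / OT 0 h 0 min; Wed reg 5 h 35 min / OT 0 h 0 min; Thu reg 7 h 5 min / OT 0 h 0 min; Fri reg 8 h 0 min / OT 1 h 47 min.
Totals: regular 30 h 52 min, overtime 1 h 47 min.

Regular 30.87 hours, overtime 1.78 hours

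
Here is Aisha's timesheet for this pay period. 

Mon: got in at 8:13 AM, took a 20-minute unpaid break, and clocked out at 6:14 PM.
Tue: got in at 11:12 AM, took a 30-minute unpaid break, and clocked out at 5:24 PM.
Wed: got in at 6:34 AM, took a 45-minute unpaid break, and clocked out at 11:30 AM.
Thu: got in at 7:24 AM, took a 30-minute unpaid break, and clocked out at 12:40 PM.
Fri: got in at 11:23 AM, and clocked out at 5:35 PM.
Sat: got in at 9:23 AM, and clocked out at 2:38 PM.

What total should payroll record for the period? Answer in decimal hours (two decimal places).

35.78 hours

Mon: 8:13 AM–6:14 PM = 10 h 1 min; less 20 min break → 9 h 41 min
Tue: 11:12 AM–5:24 PM = 6 h 12 min; less 30 min break → 5 h 42 min
Wed: 6:34 AM–11:30 AM = 4 h 56 min; less 45 min break → 4 h 11 min
Thu: 7:24 AM–12:40 PM = 5 h 16 min; less 30 min break → 4 h 46 min
Fri: 11:23 AM–5:35 PM = 6 h 12 min
Sat: 9:23 AM–2:38 PM = 5 h 15 min
Total: 9 h 41 min + 5 h 42 min + 4 h 11 min + 4 h 46 min + 6 h 12 min + 5 h 15 min = 35 h 47 min.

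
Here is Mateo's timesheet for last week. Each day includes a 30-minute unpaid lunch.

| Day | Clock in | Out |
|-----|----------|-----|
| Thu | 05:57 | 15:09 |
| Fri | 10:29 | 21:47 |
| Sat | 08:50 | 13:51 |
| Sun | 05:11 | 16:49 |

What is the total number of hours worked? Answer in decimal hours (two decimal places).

Thu: 05:57–15:09 = 9 h 12 min; less 30 min break → 8 h 42 min
Fri: 10:29–21:47 = 11 h 18 min; less 30 min break → 10 h 48 min
Sat: 08:50–13:51 = 5 h 1 min; less 30 min break → 4 h 31 min
Sun: 05:11–16:49 = 11 h 38 min; less 30 min break → 11 h 8 min
Total: 8 h 42 min + 10 h 48 min + 4 h 31 min + 11 h 8 min = 35 h 9 min.

35.15 hours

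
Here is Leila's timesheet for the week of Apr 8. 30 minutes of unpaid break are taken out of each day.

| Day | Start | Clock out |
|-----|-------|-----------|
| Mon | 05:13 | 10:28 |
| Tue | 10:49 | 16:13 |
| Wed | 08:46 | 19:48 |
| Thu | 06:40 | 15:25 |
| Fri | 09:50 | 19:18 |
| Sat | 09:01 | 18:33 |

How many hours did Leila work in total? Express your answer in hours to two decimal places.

Mon: 05:13–10:28 = 5 h 15 min; less 30 min break → 4 h 45 min
Tue: 10:49–16:13 = 5 h 24 min; less 30 min break → 4 h 54 min
Wed: 08:46–19:48 = 11 h 2 min; less 30 min break → 10 h 32 min
Thu: 06:40–15:25 = 8 h 45 min; less 30 min break → 8 h 15 min
Fri: 09:50–19:18 = 9 h 28 min; less 30 min break → 8 h 58 min
Sat: 09:01–18:33 = 9 h 32 min; less 30 min break → 9 h 2 min
Total: 4 h 45 min + 4 h 54 min + 10 h 32 min + 8 h 15 min + 8 h 58 min + 9 h 2 min = 46 h 26 min.

46.43 hours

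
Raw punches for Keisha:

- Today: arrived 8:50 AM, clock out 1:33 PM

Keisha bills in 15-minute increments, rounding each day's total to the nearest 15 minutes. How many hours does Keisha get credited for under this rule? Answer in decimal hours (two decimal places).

Today: 8:50 AM–1:33 PM = 4 h 43 min → rounds to 4 h 45 min

4.75 hours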